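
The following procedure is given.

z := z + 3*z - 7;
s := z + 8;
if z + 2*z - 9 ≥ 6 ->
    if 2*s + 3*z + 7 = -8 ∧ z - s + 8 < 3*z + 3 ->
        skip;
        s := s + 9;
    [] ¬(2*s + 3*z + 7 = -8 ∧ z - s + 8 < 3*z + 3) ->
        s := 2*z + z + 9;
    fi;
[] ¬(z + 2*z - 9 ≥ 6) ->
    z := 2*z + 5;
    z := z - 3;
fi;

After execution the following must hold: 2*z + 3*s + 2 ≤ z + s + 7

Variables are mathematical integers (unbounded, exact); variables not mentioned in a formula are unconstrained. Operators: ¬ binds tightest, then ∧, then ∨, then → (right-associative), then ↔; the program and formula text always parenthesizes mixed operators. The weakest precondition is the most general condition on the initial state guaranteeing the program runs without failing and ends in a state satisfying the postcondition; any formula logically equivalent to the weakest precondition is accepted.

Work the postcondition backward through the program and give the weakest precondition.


Working backward. After the program, the postcondition 2*z + 3*s + 2 ≤ z + s + 7 must hold; in canonical form it is 2*s + z ≤ 5.
Then branch requires ((2*s + 3*z = -15 ∧ s + 2*z > 5) → 2*s + z ≤ -13) ∧ ((¬(2*s + 3*z = -15 ∧ s + 2*z > 5)) → 7*z ≤ -13); else branch requires 2*s + 2*z ≤ 3.
Before the if: (3*z ≥ 15 → (((2*s + 3*z = -15 ∧ s + 2*z > 5) → 2*s + z ≤ -13) ∧ ((¬(2*s + 3*z = -15 ∧ s + 2*z > 5)) → 7*z ≤ -13))) ∧ ((¬(3*z ≥ 15)) → 2*s + 2*z ≤ 3)
Before s := z + 8: (3*z ≥ 15 → (((5*z = -31 ∧ 3*z > -3) → 3*z ≤ -29) ∧ ((¬(5*z = -31 ∧ 3*z > -3)) → 7*z ≤ -13))) ∧ ((¬(3*z ≥ 15)) → 4*z ≤ -13)
Before z := z + 3*z - 7: (12*z ≥ 36 → (((20*z = 4 ∧ 12*z > 18) → 12*z ≤ -8) ∧ ((¬(20*z = 4 ∧ 12*z > 18)) → 28*z ≤ 36))) ∧ ((¬(12*z ≥ 36)) → 16*z ≤ 15)
Answer: WP = (12*z ≥ 36 → (((20*z = 4 ∧ 12*z > 18) → 12*z ≤ -8) ∧ ((¬(20*z = 4 ∧ 12*z > 18)) → 28*z ≤ 36))) ∧ ((¬(12*z ≥ 36)) → 16*z ≤ 15)


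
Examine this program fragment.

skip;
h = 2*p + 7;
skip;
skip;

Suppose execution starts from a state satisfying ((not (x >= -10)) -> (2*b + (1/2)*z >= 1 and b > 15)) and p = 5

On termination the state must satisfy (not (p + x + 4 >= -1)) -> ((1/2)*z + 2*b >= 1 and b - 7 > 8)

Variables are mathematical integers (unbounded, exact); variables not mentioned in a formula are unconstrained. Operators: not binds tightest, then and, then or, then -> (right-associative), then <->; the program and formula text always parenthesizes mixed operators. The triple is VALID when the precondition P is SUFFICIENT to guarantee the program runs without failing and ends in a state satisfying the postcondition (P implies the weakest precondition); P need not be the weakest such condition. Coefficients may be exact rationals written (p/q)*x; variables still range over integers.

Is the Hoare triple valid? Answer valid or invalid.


Working backward. After the program, the postcondition (not (p + x + 4 >= -1)) -> ((1/2)*z + 2*b >= 1 and b - 7 > 8) must hold; in canonical form it is (not (p + x >= -5)) -> (2*b + (1/2)*z >= 1 and b > 15).
Before skip: (not (p + x >= -5)) -> (2*b + (1/2)*z >= 1 and b > 15)
Before skip: (not (p + x >= -5)) -> (2*b + (1/2)*z >= 1 and b > 15)
Before h := 2*p + 7: (not (p + x >= -5)) -> (2*b + (1/2)*z >= 1 and b > 15)
Before skip: (not (p + x >= -5)) -> (2*b + (1/2)*z >= 1 and b > 15)
The weakest precondition is (not (p + x >= -5)) -> (2*b + (1/2)*z >= 1 and b > 15).
Check whether ((not (x >= -10)) -> (2*b + (1/2)*z >= 1 and b > 15)) and p = 5 implies it.
Every state satisfying the precondition satisfies the weakest precondition: the implication holds.
Answer: valid


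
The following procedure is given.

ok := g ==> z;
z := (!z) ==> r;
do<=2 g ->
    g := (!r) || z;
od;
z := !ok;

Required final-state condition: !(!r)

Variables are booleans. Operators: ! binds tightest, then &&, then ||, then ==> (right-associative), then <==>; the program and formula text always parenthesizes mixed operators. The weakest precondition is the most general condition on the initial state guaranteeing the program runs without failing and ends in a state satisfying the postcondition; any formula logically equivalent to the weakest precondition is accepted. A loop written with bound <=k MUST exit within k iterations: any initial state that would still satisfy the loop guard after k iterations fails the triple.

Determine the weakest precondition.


Working backward. After the program, the postcondition !(!r) must hold; in canonical form it is r.
Before z := !ok: r
Before the loop (bound <=2), unroll the exhaustion recursion (WP_0 = exit-now case; WP_j = one more guarded iteration, up to j = 2):
  WP_0: (!g) && r
  WP_1: (g ==> ((!((!r) || z)) && r)) && ((!g) ==> r)
  WP_2: (g ==> ((((!r) || z) ==> ((!((!r) || z)) && r)) && ((!((!r) || z)) ==> r))) && ((!g) ==> r)
So before the loop: (g ==> ((((!r) || z) ==> ((!((!r) || z)) && r)) && ((!((!r) || z)) ==> r))) && ((!g) ==> r)
Before z := (!z) ==> r: (g ==> ((((!r) || ((!z) ==> r)) ==> ((!((!r) || ((!z) ==> r))) && r)) && ((!((!r) || ((!z) ==> r))) ==> r))) && ((!g) ==> r)
Before ok := g ==> z: (g ==> ((((!r) || ((!z) ==> r)) ==> ((!((!r) || ((!z) ==> r))) && r)) && ((!((!r) || ((!z) ==> r))) ==> r))) && ((!g) ==> r)
Answer: WP = (g ==> ((((!r) || ((!z) ==> r)) ==> ((!((!r) || ((!z) ==> r))) && r)) && ((!((!r) || ((!z) ==> r))) ==> r))) && ((!g) ==> r)


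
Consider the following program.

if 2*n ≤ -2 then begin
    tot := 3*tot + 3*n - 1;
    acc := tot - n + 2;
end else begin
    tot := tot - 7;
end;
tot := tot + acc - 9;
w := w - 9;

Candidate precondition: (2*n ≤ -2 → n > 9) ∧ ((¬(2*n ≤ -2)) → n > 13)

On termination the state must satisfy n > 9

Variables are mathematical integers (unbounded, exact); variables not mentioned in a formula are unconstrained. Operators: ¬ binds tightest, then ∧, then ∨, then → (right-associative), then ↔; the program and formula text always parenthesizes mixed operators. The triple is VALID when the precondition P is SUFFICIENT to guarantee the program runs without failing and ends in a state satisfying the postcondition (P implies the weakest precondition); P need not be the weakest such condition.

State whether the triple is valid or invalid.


Working backward. After the program, n > 9 must hold.
Before w := w - 9: n > 9
Before tot := tot + acc - 9: n > 9
Then branch requires n > 9; else branch requires n > 9.
Before the if: (2*n ≤ -2 → n > 9) ∧ ((¬(2*n ≤ -2)) → n > 9)
The weakest precondition is (2*n ≤ -2 → n > 9) ∧ ((¬(2*n ≤ -2)) → n > 9).
Check whether (2*n ≤ -2 → n > 9) ∧ ((¬(2*n ≤ -2)) → n > 13) implies it.
Every state satisfying the precondition satisfies the weakest precondition: the implication holds.
Answer: valid


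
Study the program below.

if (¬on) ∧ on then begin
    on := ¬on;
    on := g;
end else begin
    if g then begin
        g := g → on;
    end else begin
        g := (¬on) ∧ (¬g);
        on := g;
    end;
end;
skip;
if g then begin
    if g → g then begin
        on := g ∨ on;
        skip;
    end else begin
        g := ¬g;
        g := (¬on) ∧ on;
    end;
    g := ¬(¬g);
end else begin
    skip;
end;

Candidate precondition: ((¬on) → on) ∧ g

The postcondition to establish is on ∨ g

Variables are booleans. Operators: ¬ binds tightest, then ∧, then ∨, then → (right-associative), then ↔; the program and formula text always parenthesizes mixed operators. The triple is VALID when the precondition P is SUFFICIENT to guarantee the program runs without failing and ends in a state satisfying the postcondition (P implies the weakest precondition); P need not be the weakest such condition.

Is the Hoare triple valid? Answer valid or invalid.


Working backward. After the program, on ∨ g must hold.
Then branch requires g ∨ on; else branch requires on ∨ g.
Before the if: (g → (g ∨ on)) ∧ ((¬g) → (on ∨ g))
Before skip: (g → (g ∨ on)) ∧ ((¬g) → (on ∨ g))
Then branch requires (¬g) → g; else branch requires (g → (((g → on) → ((g → on) ∨ on)) ∧ ((¬(g → on)) → (on ∨ (g → on))))) ∧ ((¬g) → ((¬((¬on) ∧ (¬g))) → ((¬on) ∧ (¬g)))).
Before the if: (g → (((g → on) → ((g → on) ∨ on)) ∧ ((¬(g → on)) → (on ∨ (g → on))))) ∧ ((¬g) → ((¬((¬on) ∧ (¬g))) → ((¬on) ∧ (¬g))))
The weakest precondition is (g → (((g → on) → ((g → on) ∨ on)) ∧ ((¬(g → on)) → (on ∨ (g → on))))) ∧ ((¬g) → ((¬((¬on) ∧ (¬g))) → ((¬on) ∧ (¬g)))).
Check whether ((¬on) → on) ∧ g implies it.
Every state satisfying the precondition satisfies the weakest precondition: the implication holds.
Answer: valid


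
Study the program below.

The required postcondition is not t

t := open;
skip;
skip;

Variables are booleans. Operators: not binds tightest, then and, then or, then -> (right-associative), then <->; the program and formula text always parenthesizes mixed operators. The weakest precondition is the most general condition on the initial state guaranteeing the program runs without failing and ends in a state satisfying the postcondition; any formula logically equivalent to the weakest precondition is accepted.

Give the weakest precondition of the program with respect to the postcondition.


Working backward. After the program, not t must hold.
Before skip: not t
Before skip: not t
Before t := open: not open
Answer: WP = not open


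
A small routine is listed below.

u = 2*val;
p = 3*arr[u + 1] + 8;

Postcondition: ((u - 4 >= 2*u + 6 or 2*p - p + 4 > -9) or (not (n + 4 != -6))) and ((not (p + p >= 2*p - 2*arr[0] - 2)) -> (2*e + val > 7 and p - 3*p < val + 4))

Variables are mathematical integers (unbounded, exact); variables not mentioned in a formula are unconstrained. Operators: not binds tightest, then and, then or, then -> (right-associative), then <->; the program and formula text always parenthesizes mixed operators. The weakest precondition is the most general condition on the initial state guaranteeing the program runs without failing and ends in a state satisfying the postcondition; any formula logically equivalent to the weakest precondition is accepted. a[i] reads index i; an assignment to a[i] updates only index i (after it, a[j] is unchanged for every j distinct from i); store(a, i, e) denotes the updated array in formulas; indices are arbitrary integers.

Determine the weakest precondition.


Working backward. After the program, the postcondition ((u - 4 >= 2*u + 6 or 2*p - p + 4 > -9) or (not (n + 4 != -6))) and ((not (p + p >= 2*p - 2*arr[0] - 2)) -> (2*e + val > 7 and p - 3*p < val + 4)) must hold; in canonical form it is (u <= -10 or p > -13 or (not (n != -10))) and ((not (2*arr[0] >= -2)) -> (2*e + val > 7 and 2*p + val > -4)).
Before p := 3*arr[u + 1] + 8: (u <= -10 or 3*arr[u + 1] > -21 or (not (n != -10))) and ((not (2*arr[0] >= -2)) -> (2*e + val > 7 and 6*arr[u + 1] + val > -20))
Before u := 2*val: (2*val <= -10 or 3*arr[2*val + 1] > -21 or (not (n != -10))) and ((not (2*arr[0] >= -2)) -> (2*e + val > 7 and 6*arr[2*val + 1] + val > -20))
Answer: WP = (2*val <= -10 or 3*arr[2*val + 1] > -21 or (not (n != -10))) and ((not (2*arr[0] >= -2)) -> (2*e + val > 7 and 6*arr[2*val + 1] + val > -20))


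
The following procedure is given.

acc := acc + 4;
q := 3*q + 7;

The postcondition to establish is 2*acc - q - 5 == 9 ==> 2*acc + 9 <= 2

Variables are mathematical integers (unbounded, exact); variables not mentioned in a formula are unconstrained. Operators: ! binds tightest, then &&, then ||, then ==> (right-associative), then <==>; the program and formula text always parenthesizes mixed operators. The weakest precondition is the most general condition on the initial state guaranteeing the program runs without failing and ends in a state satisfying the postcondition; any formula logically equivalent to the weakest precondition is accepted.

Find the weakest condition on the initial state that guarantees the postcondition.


Working backward. After the program, the postcondition 2*acc - q - 5 == 9 ==> 2*acc + 9 <= 2 must hold; in canonical form it is 2*acc == q + 14 ==> 2*acc <= -7.
Before q := 3*q + 7: 2*acc == 3*q + 21 ==> 2*acc <= -7
Before acc := acc + 4: 2*acc == 3*q + 13 ==> 2*acc <= -15
Answer: WP = 2*acc == 3*q + 13 ==> 2*acc <= -15


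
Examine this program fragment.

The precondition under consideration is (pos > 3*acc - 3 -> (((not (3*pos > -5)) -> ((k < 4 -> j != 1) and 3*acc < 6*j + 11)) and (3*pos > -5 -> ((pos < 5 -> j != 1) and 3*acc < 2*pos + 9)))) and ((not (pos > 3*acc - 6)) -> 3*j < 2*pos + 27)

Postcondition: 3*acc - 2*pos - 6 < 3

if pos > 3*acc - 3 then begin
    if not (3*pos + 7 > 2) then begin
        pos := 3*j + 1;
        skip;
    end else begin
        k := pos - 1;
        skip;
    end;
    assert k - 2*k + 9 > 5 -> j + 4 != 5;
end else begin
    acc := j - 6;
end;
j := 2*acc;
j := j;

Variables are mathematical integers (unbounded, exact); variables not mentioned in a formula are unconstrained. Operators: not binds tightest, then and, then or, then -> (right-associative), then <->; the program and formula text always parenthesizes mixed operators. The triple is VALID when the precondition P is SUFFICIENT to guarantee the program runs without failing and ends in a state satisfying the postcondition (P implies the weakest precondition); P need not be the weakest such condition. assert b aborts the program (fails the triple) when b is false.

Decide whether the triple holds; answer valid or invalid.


Working backward. After the program, the postcondition 3*acc - 2*pos - 6 < 3 must hold; in canonical form it is 3*acc < 2*pos + 9.
Before j := j: 3*acc < 2*pos + 9
Before j := 2*acc: 3*acc < 2*pos + 9
Then branch requires ((not (3*pos > -5)) -> ((k < 4 -> j != 1) and 3*acc < 6*j + 11)) and (3*pos > -5 -> ((pos < 5 -> j != 1) and 3*acc < 2*pos + 9)); else branch requires 3*j < 2*pos + 27.
Before the if: (pos > 3*acc - 3 -> (((not (3*pos > -5)) -> ((k < 4 -> j != 1) and 3*acc < 6*j + 11)) and (3*pos > -5 -> ((pos < 5 -> j != 1) and 3*acc < 2*pos + 9)))) and ((not (pos > 3*acc - 3)) -> 3*j < 2*pos + 27)
The weakest precondition is (pos > 3*acc - 3 -> (((not (3*pos > -5)) -> ((k < 4 -> j != 1) and 3*acc < 6*j + 11)) and (3*pos > -5 -> ((pos < 5 -> j != 1) and 3*acc < 2*pos + 9)))) and ((not (pos > 3*acc - 3)) -> 3*j < 2*pos + 27).
Check whether (pos > 3*acc - 3 -> (((not (3*pos > -5)) -> ((k < 4 -> j != 1) and 3*acc < 6*j + 11)) and (3*pos > -5 -> ((pos < 5 -> j != 1) and 3*acc < 2*pos + 9)))) and ((not (pos > 3*acc - 6)) -> 3*j < 2*pos + 27) implies it.
Countermodel: at the initial state acc = 1, j = 9, k = 0, pos = 0, the precondition holds but the weakest precondition fails.
Answer: invalid


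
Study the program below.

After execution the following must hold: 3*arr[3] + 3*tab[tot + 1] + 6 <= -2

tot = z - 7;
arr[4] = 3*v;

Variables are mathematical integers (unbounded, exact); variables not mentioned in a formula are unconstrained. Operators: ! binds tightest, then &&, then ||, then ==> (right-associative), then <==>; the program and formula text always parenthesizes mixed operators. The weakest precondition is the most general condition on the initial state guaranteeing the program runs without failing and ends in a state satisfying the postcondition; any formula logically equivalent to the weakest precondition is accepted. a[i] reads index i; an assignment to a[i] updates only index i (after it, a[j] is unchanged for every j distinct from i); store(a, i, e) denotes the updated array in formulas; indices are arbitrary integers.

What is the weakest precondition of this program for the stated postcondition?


Working backward. After the program, the postcondition 3*arr[3] + 3*tab[tot + 1] + 6 <= -2 must hold; in canonical form it is 3*arr[3] + 3*tab[tot + 1] <= -8.
Before arr[4] := 3*v: 3*arr[3] + 3*tab[tot + 1] <= -8
Before tot := z - 7: 3*arr[3] + 3*tab[z - 6] <= -8
Answer: WP = 3*arr[3] + 3*tab[z - 6] <= -8


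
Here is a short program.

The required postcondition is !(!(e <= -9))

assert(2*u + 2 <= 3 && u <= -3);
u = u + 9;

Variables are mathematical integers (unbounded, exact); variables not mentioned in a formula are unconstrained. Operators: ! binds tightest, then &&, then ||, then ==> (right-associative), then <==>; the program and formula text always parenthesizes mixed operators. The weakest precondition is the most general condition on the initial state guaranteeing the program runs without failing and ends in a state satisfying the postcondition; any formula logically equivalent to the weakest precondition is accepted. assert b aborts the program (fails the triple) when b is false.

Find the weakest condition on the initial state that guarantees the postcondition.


Working backward. After the program, the postcondition !(!(e <= -9)) must hold; in canonical form it is e <= -9.
Before u := u + 9: e <= -9
Before assert 2*u + 2 <= 3 && u <= -3: 2*u <= 1 && u <= -3 && e <= -9
Answer: WP = 2*u <= 1 && u <= -3 && e <= -9


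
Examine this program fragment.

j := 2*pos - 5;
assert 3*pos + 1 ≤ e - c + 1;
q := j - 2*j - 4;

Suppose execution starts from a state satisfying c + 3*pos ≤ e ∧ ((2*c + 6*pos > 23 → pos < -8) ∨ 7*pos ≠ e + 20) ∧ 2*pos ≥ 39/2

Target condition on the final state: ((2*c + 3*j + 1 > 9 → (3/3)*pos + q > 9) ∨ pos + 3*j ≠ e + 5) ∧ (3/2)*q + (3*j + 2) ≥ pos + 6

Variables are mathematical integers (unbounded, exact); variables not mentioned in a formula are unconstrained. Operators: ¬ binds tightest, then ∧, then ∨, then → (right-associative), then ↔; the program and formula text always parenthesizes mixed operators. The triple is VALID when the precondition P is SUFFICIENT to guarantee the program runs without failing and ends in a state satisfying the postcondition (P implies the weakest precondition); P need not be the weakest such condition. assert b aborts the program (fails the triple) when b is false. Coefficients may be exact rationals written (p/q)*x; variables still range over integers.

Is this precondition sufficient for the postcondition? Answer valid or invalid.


Working backward. After the program, the postcondition ((2*c + 3*j + 1 > 9 → (3/3)*pos + q > 9) ∨ pos + 3*j ≠ e + 5) ∧ (3/2)*q + (3*j + 2) ≥ pos + 6 must hold; in canonical form it is ((2*c + 3*j > 8 → pos + q > 9) ∨ 3*j + pos ≠ e + 5) ∧ 3*j + (3/2)*q ≥ pos + 4.
Before q := j - 2*j - 4: ((2*c + 3*j > 8 → pos > j + 13) ∨ 3*j + pos ≠ e + 5) ∧ (3/2)*j ≥ pos + 10
Before assert 3*pos + 1 ≤ e - c + 1: c + 3*pos ≤ e ∧ ((2*c + 3*j > 8 → pos > j + 13) ∨ 3*j + pos ≠ e + 5) ∧ (3/2)*j ≥ pos + 10
Before j := 2*pos - 5: c + 3*pos ≤ e ∧ ((2*c + 6*pos > 23 → pos < -8) ∨ 7*pos ≠ e + 20) ∧ 2*pos ≥ 35/2
The weakest precondition is c + 3*pos ≤ e ∧ ((2*c + 6*pos > 23 → pos < -8) ∨ 7*pos ≠ e + 20) ∧ 2*pos ≥ 35/2.
Check whether c + 3*pos ≤ e ∧ ((2*c + 6*pos > 23 → pos < -8) ∨ 7*pos ≠ e + 20) ∧ 2*pos ≥ 39/2 implies it.
Every state satisfying the precondition satisfies the weakest precondition: the implication holds.
Answer: valid


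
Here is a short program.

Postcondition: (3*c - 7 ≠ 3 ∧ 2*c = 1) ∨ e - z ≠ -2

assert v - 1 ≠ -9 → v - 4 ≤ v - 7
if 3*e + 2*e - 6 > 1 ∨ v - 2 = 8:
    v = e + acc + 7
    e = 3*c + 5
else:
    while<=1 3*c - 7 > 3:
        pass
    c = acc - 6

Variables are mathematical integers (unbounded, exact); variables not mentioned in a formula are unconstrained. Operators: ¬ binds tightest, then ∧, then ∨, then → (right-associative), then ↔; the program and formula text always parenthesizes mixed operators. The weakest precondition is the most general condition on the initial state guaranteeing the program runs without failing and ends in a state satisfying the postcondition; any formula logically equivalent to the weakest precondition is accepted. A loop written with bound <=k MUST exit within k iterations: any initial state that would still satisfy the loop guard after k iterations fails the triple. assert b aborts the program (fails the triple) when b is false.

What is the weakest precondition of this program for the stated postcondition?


Working backward. After the program, the postcondition (3*c - 7 ≠ 3 ∧ 2*c = 1) ∨ e - z ≠ -2 must hold; in canonical form it is (3*c ≠ 10 ∧ 2*c = 1) ∨ e ≠ z - 2.
Then branch requires (3*c ≠ 10 ∧ 2*c = 1) ∨ 3*c ≠ z - 7; else branch requires (3*c > 10 → ((¬(3*c > 10)) ∧ ((3*acc ≠ 28 ∧ 2*acc = 13) ∨ e ≠ z - 2))) ∧ ((¬(3*c > 10)) → ((3*acc ≠ 28 ∧ 2*acc = 13) ∨ e ≠ z - 2)).
Before the if: ((5*e > 7 ∨ v = 10) → ((3*c ≠ 10 ∧ 2*c = 1) ∨ 3*c ≠ z - 7)) ∧ ((¬(5*e > 7 ∨ v = 10)) → ((3*c > 10 → ((¬(3*c > 10)) ∧ ((3*acc ≠ 28 ∧ 2*acc = 13) ∨ e ≠ z - 2))) ∧ ((¬(3*c > 10)) → ((3*acc ≠ 28 ∧ 2*acc = 13) ∨ e ≠ z - 2))))
Before assert v - 1 ≠ -9 → v - 4 ≤ v - 7: (¬(v ≠ -8)) ∧ ((5*e > 7 ∨ v = 10) → ((3*c ≠ 10 ∧ 2*c = 1) ∨ 3*c ≠ z - 7)) ∧ ((¬(5*e > 7 ∨ v = 10)) → ((3*c > 10 → ((¬(3*c > 10)) ∧ ((3*acc ≠ 28 ∧ 2*acc = 13) ∨ e ≠ z - 2))) ∧ ((¬(3*c > 10)) → ((3*acc ≠ 28 ∧ 2*acc = 13) ∨ e ≠ z - 2))))
Answer: WP = (¬(v ≠ -8)) ∧ ((5*e > 7 ∨ v = 10) → ((3*c ≠ 10 ∧ 2*c = 1) ∨ 3*c ≠ z - 7)) ∧ ((¬(5*e > 7 ∨ v = 10)) → ((3*c > 10 → ((¬(3*c > 10)) ∧ ((3*acc ≠ 28 ∧ 2*acc = 13) ∨ e ≠ z - 2))) ∧ ((¬(3*c > 10)) → ((3*acc ≠ 28 ∧ 2*acc = 13) ∨ e ≠ z - 2))))


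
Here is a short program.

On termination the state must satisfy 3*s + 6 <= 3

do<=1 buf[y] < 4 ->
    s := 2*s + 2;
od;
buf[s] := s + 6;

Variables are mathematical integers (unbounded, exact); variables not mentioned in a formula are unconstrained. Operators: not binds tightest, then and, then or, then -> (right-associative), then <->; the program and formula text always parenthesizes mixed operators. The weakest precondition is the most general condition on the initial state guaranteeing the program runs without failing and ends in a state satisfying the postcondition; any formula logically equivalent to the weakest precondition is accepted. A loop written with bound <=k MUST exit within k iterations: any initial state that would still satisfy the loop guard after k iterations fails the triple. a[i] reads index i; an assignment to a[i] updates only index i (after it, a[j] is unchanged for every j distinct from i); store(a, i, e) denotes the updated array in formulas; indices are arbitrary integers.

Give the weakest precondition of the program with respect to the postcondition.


Working backward. After the program, the postcondition 3*s + 6 <= 3 must hold; in canonical form it is 3*s <= -3.
Before buf[s] := s + 6: 3*s <= -3
Before the loop (bound <=1), unroll the exhaustion recursion (WP_0 = exit-now case; WP_j = one more guarded iteration, up to j = 1):
  WP_0: (not (buf[y] < 4)) and 3*s <= -3
  WP_1: (buf[y] < 4 -> ((not (buf[y] < 4)) and 6*s <= -9)) and ((not (buf[y] < 4)) -> 3*s <= -3)
So before the loop: (buf[y] < 4 -> ((not (buf[y] < 4)) and 6*s <= -9)) and ((not (buf[y] < 4)) -> 3*s <= -3)
Answer: WP = (buf[y] < 4 -> ((not (buf[y] < 4)) and 6*s <= -9)) and ((not (buf[y] < 4)) -> 3*s <= -3)


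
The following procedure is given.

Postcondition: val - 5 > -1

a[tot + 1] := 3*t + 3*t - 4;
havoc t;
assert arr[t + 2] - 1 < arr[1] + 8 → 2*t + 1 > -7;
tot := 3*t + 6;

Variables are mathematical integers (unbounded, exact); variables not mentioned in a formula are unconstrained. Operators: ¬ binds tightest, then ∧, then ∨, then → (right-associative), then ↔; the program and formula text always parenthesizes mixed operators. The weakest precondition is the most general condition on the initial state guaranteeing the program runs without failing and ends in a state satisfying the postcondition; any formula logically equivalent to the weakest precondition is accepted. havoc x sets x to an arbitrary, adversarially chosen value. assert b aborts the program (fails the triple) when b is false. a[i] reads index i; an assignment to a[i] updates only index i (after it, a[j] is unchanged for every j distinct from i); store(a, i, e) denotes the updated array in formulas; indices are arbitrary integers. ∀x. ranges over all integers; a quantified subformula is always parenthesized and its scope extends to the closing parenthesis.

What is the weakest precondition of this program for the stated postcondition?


Working backward. After the program, the postcondition val - 5 > -1 must hold; in canonical form it is val > 4.
Before tot := 3*t + 6: val > 4
Before assert arr[t + 2] - 1 < arr[1] + 8 → 2*t + 1 > -7: (arr[t + 2] < arr[1] + 9 → 2*t > -8) ∧ val > 4
Before havoc t: ∀t_1. ((arr[t_1 + 2] < arr[1] + 9 → 2*t_1 > -8) ∧ val > 4)
Before a[tot + 1] := 3*t + 3*t - 4: ∀t_1. ((arr[t_1 + 2] < arr[1] + 9 → 2*t_1 > -8) ∧ val > 4)
Answer: WP = ∀t_1. ((arr[t_1 + 2] < arr[1] + 9 → 2*t_1 > -8) ∧ val > 4)


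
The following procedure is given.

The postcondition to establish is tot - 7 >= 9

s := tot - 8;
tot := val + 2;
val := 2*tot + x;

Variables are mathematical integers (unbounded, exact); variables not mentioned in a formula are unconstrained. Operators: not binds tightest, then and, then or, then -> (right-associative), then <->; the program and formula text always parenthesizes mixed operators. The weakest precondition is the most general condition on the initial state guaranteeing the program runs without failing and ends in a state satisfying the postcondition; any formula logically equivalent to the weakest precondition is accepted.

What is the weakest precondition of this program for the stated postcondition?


Working backward. After the program, the postcondition tot - 7 >= 9 must hold; in canonical form it is tot >= 16.
Before val := 2*tot + x: tot >= 16
Before tot := val + 2: val >= 14
Before s := tot - 8: val >= 14
Answer: WP = val >= 14


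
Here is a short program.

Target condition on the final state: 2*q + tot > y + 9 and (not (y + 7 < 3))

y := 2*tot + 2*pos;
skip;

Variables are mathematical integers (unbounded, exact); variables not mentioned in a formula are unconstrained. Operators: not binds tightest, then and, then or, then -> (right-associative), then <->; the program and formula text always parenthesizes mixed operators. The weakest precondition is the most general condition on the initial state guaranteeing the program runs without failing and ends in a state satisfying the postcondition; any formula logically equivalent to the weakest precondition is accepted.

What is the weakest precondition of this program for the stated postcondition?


Working backward. After the program, the postcondition 2*q + tot > y + 9 and (not (y + 7 < 3)) must hold; in canonical form it is 2*q + tot > y + 9 and (not (y < -4)).
Before skip: 2*q + tot > y + 9 and (not (y < -4))
Before y := 2*tot + 2*pos: 2*q > 2*pos + tot + 9 and (not (2*pos + 2*tot < -4))
Answer: WP = 2*q > 2*pos + tot + 9 and (not (2*pos + 2*tot < -4))


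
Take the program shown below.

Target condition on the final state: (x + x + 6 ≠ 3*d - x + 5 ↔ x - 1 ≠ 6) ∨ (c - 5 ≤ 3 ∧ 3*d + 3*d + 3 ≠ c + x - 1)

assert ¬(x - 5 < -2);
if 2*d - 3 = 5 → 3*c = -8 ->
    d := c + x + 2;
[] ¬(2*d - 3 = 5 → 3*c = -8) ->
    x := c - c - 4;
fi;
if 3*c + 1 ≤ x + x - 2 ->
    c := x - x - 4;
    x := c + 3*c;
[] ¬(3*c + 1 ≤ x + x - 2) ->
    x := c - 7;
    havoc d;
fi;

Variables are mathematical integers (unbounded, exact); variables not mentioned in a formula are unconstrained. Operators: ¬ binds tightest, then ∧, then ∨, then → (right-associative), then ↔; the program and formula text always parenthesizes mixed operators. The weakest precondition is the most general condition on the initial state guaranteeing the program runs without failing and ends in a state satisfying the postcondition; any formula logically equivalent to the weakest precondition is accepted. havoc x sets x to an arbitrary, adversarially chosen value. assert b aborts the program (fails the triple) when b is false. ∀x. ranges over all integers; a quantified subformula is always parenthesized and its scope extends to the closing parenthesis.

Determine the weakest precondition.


Working backward. After the program, the postcondition (x + x + 6 ≠ 3*d - x + 5 ↔ x - 1 ≠ 6) ∨ (c - 5 ≤ 3 ∧ 3*d + 3*d + 3 ≠ c + x - 1) must hold; in canonical form it is (3*x ≠ 3*d - 1 ↔ x ≠ 7) ∨ (c ≤ 8 ∧ 6*d ≠ c + x - 4).
Then branch requires 3*d ≠ -47 ∨ 6*d ≠ -24; else branch requires ∀d_1. ((3*c ≠ 3*d_1 + 20 ↔ c ≠ 14) ∨ (c ≤ 8 ∧ 6*d_1 ≠ 2*c - 11)).
Before the if: (3*c ≤ 2*x - 3 → (3*d ≠ -47 ∨ 6*d ≠ -24)) ∧ ((¬(3*c ≤ 2*x - 3)) → (∀d_1. ((3*c ≠ 3*d_1 + 20 ↔ c ≠ 14) ∨ (c ≤ 8 ∧ 6*d_1 ≠ 2*c - 11))))
Then branch requires (3*c ≤ 2*x - 3 → (3*c + 3*x ≠ -53 ∨ 6*c + 6*x ≠ -36)) ∧ ((¬(3*c ≤ 2*x - 3)) → (∀d_1. ((3*c ≠ 3*d_1 + 20 ↔ c ≠ 14) ∨ (c ≤ 8 ∧ 6*d_1 ≠ 2*c - 11)))); else branch requires (3*c ≤ -11 → (3*d ≠ -47 ∨ 6*d ≠ -24)) ∧ ((¬(3*c ≤ -11)) → (∀d_1. ((3*c ≠ 3*d_1 + 20 ↔ c ≠ 14) ∨ (c ≤ 8 ∧ 6*d_1 ≠ 2*c - 11)))).
Before the if: ((2*d = 8 → 3*c = -8) → ((3*c ≤ 2*x - 3 → (3*c + 3*x ≠ -53 ∨ 6*c + 6*x ≠ -36)) ∧ ((¬(3*c ≤ 2*x - 3)) → (∀d_1. ((3*c ≠ 3*d_1 + 20 ↔ c ≠ 14) ∨ (c ≤ 8 ∧ 6*d_1 ≠ 2*c - 11)))))) ∧ ((¬(2*d = 8 → 3*c = -8)) → ((3*c ≤ -11 → (3*d ≠ -47 ∨ 6*d ≠ -24)) ∧ ((¬(3*c ≤ -11)) → (∀d_1. ((3*c ≠ 3*d_1 + 20 ↔ c ≠ 14) ∨ (c ≤ 8 ∧ 6*d_1 ≠ 2*c - 11))))))
Before assert ¬(x - 5 < -2): (¬(x < 3)) ∧ ((2*d = 8 → 3*c = -8) → ((3*c ≤ 2*x - 3 → (3*c + 3*x ≠ -53 ∨ 6*c + 6*x ≠ -36)) ∧ ((¬(3*c ≤ 2*x - 3)) → (∀d_1. ((3*c ≠ 3*d_1 + 20 ↔ c ≠ 14) ∨ (c ≤ 8 ∧ 6*d_1 ≠ 2*c - 11)))))) ∧ ((¬(2*d = 8 → 3*c = -8)) → ((3*c ≤ -11 → (3*d ≠ -47 ∨ 6*d ≠ -24)) ∧ ((¬(3*c ≤ -11)) → (∀d_1. ((3*c ≠ 3*d_1 + 20 ↔ c ≠ 14) ∨ (c ≤ 8 ∧ 6*d_1 ≠ 2*c - 11))))))
Answer: WP = (¬(x < 3)) ∧ ((2*d = 8 → 3*c = -8) → ((3*c ≤ 2*x - 3 → (3*c + 3*x ≠ -53 ∨ 6*c + 6*x ≠ -36)) ∧ ((¬(3*c ≤ 2*x - 3)) → (∀d_1. ((3*c ≠ 3*d_1 + 20 ↔ c ≠ 14) ∨ (c ≤ 8 ∧ 6*d_1 ≠ 2*c - 11)))))) ∧ ((¬(2*d = 8 → 3*c = -8)) → ((3*c ≤ -11 → (3*d ≠ -47 ∨ 6*d ≠ -24)) ∧ ((¬(3*c ≤ -11)) → (∀d_1. ((3*c ≠ 3*d_1 + 20 ↔ c ≠ 14) ∨ (c ≤ 8 ∧ 6*d_1 ≠ 2*c - 11))))))


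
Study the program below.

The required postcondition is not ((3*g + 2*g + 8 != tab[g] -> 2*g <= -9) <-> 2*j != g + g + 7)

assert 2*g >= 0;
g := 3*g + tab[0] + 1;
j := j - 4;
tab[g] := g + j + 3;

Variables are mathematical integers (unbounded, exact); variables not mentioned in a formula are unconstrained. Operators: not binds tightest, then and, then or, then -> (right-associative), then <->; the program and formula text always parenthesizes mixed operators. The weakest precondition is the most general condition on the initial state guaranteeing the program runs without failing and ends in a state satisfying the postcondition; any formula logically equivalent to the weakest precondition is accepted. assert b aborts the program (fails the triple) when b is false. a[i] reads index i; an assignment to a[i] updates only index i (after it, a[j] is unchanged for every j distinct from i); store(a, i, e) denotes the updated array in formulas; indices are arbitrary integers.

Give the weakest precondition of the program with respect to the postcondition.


Working backward. After the program, the postcondition not ((3*g + 2*g + 8 != tab[g] -> 2*g <= -9) <-> 2*j != g + g + 7) must hold; in canonical form it is not ((5*g != tab[g] - 8 -> 2*g <= -9) <-> 2*j != 2*g + 7).
Before tab[g] := g + j + 3: not ((5*g != store(tab, g, g + j + 3)[g] - 8 -> 2*g <= -9) <-> 2*j != 2*g + 7)
Before j := j - 4: not ((5*g != store(tab, g, g + j - 1)[g] - 8 -> 2*g <= -9) <-> 2*j != 2*g + 15)
Before g := 3*g + tab[0] + 1: not ((5*tab[0] + 15*g != store(tab, tab[0] + 3*g + 1, tab[0] + 3*g + j)[tab[0] + 3*g + 1] - 13 -> 2*tab[0] + 6*g <= -11) <-> 2*j != 2*tab[0] + 6*g + 17)
Before assert 2*g >= 0: 2*g >= 0 and (not ((5*tab[0] + 15*g != store(tab, tab[0] + 3*g + 1, tab[0] + 3*g + j)[tab[0] + 3*g + 1] - 13 -> 2*tab[0] + 6*g <= -11) <-> 2*j != 2*tab[0] + 6*g + 17))
Answer: WP = 2*g >= 0 and (not ((5*tab[0] + 15*g != store(tab, tab[0] + 3*g + 1, tab[0] + 3*g + j)[tab[0] + 3*g + 1] - 13 -> 2*tab[0] + 6*g <= -11) <-> 2*j != 2*tab[0] + 6*g + 17))


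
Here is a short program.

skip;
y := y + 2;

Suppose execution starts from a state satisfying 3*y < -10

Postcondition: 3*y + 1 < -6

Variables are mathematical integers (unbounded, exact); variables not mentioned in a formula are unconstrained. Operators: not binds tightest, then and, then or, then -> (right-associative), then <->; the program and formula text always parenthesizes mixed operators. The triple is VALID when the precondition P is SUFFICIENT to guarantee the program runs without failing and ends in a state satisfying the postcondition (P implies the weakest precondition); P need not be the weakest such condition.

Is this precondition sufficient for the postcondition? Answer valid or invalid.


Working backward. After the program, the postcondition 3*y + 1 < -6 must hold; in canonical form it is 3*y < -7.
Before y := y + 2: 3*y < -13
Before skip: 3*y < -13
The weakest precondition is 3*y < -13.
Check whether 3*y < -10 implies it.
Countermodel: at the initial state y = -4, the precondition holds but the weakest precondition fails.
Answer: invalid


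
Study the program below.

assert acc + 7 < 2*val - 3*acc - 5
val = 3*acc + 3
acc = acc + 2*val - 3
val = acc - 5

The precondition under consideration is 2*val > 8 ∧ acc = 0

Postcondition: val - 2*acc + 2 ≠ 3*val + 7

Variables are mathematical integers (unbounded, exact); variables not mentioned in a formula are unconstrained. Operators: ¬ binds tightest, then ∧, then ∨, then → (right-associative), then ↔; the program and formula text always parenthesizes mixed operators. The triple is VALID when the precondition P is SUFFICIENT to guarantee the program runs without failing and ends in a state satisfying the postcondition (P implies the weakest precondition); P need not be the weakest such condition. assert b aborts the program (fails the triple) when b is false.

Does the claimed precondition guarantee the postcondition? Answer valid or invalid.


Working backward. After the program, the postcondition val - 2*acc + 2 ≠ 3*val + 7 must hold; in canonical form it is 2*acc + 2*val ≠ -5.
Before val := acc - 5: 4*acc ≠ 5
Before acc := acc + 2*val - 3: 4*acc + 8*val ≠ 17
Before val := 3*acc + 3: 28*acc ≠ -7
Before assert acc + 7 < 2*val - 3*acc - 5: 4*acc < 2*val - 12 ∧ 28*acc ≠ -7
The weakest precondition is 4*acc < 2*val - 12 ∧ 28*acc ≠ -7.
Check whether 2*val > 8 ∧ acc = 0 implies it.
Countermodel: at the initial state acc = 0, val = 5, the precondition holds but the weakest precondition fails.
Answer: invalid


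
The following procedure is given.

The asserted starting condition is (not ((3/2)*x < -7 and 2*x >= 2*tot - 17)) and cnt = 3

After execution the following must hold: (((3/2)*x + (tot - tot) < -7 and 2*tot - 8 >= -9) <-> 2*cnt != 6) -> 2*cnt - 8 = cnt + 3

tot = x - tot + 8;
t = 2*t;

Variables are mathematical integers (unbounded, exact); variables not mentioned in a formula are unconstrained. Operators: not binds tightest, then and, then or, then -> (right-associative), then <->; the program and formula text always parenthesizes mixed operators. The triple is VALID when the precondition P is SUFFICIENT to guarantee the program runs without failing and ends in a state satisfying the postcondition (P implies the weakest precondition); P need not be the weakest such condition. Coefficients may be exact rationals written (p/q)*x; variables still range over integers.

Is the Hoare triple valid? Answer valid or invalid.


Working backward. After the program, the postcondition (((3/2)*x + (tot - tot) < -7 and 2*tot - 8 >= -9) <-> 2*cnt != 6) -> 2*cnt - 8 = cnt + 3 must hold; in canonical form it is (((3/2)*x < -7 and 2*tot >= -1) <-> 2*cnt != 6) -> cnt = 11.
Before t := 2*t: (((3/2)*x < -7 and 2*tot >= -1) <-> 2*cnt != 6) -> cnt = 11
Before tot := x - tot + 8: (((3/2)*x < -7 and 2*x >= 2*tot - 17) <-> 2*cnt != 6) -> cnt = 11
The weakest precondition is (((3/2)*x < -7 and 2*x >= 2*tot - 17) <-> 2*cnt != 6) -> cnt = 11.
Check whether (not ((3/2)*x < -7 and 2*x >= 2*tot - 17)) and cnt = 3 implies it.
Countermodel: at the initial state cnt = 3, tot = 4, x = -5, the precondition holds but the weakest precondition fails.
Answer: invalid


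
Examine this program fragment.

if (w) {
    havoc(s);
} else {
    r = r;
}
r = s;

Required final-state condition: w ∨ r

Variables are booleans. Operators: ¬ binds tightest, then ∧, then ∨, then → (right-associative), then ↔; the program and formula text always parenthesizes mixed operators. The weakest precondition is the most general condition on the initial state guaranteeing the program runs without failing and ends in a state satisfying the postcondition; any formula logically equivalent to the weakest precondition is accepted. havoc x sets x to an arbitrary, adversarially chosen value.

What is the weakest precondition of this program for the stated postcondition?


Working backward. After the program, w ∨ r must hold.
Before r := s: w ∨ s
Then branch requires w; else branch requires w ∨ s.
Before the if: (¬w) → (w ∨ s)
Answer: WP = (¬w) → (w ∨ s)


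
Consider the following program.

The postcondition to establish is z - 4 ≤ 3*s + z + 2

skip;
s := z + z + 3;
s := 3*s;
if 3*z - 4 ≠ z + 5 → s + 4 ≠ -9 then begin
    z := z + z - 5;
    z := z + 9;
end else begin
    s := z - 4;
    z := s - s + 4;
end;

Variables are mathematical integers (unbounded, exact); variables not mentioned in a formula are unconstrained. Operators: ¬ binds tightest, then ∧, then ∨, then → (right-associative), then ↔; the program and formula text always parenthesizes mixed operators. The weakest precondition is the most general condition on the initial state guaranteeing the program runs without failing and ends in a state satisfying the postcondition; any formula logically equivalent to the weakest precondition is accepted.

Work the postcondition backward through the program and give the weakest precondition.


Working backward. After the program, the postcondition z - 4 ≤ 3*s + z + 2 must hold; in canonical form it is 3*s ≥ -6.
Then branch requires 3*s ≥ -6; else branch requires 3*z ≥ 6.
Before the if: ((2*z ≠ 9 → s ≠ -13) → 3*s ≥ -6) ∧ ((¬(2*z ≠ 9 → s ≠ -13)) → 3*z ≥ 6)
Before s := 3*s: ((2*z ≠ 9 → 3*s ≠ -13) → 9*s ≥ -6) ∧ ((¬(2*z ≠ 9 → 3*s ≠ -13)) → 3*z ≥ 6)
Before s := z + z + 3: ((2*z ≠ 9 → 6*z ≠ -22) → 18*z ≥ -33) ∧ ((¬(2*z ≠ 9 → 6*z ≠ -22)) → 3*z ≥ 6)
Before skip: ((2*z ≠ 9 → 6*z ≠ -22) → 18*z ≥ -33) ∧ ((¬(2*z ≠ 9 → 6*z ≠ -22)) → 3*z ≥ 6)
Answer: WP = ((2*z ≠ 9 → 6*z ≠ -22) → 18*z ≥ -33) ∧ ((¬(2*z ≠ 9 → 6*z ≠ -22)) → 3*z ≥ 6)


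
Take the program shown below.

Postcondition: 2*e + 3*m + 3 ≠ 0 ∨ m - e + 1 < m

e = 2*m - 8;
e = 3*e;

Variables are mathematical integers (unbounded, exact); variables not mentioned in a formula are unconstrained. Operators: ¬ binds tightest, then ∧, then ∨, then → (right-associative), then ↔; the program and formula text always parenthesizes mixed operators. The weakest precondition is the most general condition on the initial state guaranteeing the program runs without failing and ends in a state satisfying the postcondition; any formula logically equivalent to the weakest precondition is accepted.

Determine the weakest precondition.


Working backward. After the program, the postcondition 2*e + 3*m + 3 ≠ 0 ∨ m - e + 1 < m must hold; in canonical form it is 2*e + 3*m ≠ -3 ∨ e > 1.
Before e := 3*e: 6*e + 3*m ≠ -3 ∨ 3*e > 1
Before e := 2*m - 8: 15*m ≠ 45 ∨ 6*m > 25
Answer: WP = 15*m ≠ 45 ∨ 6*m > 25


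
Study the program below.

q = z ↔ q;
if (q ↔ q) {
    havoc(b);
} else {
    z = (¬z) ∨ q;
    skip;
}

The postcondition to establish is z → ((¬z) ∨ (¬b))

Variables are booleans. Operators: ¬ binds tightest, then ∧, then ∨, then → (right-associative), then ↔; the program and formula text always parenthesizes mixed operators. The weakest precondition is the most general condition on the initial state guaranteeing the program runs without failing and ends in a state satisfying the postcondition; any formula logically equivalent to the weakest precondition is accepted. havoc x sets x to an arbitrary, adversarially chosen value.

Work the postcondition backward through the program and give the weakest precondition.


Working backward. After the program, z → ((¬z) ∨ (¬b)) must hold.
Then branch requires z → (¬z); else branch requires ((¬z) ∨ q) → ((¬((¬z) ∨ q)) ∨ (¬b)).
Before the if: z → (¬z)
Before q := z ↔ q: z → (¬z)
Answer: WP = z → (¬z)
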